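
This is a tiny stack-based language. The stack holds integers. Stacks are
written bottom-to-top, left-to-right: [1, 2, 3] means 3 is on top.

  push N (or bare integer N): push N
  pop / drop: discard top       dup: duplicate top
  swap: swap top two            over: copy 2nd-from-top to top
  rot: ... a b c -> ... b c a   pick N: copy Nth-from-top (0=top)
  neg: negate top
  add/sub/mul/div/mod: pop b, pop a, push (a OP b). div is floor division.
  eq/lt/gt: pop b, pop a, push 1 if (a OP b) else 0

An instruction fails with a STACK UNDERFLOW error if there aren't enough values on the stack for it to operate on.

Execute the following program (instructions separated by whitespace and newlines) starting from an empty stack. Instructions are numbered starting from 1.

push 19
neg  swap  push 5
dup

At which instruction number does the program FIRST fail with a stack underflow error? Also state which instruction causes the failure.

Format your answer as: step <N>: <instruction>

Step 1 ('push 19'): stack = [19], depth = 1
Step 2 ('neg'): stack = [-19], depth = 1
Step 3 ('swap'): needs 2 value(s) but depth is 1 — STACK UNDERFLOW

Answer: step 3: swap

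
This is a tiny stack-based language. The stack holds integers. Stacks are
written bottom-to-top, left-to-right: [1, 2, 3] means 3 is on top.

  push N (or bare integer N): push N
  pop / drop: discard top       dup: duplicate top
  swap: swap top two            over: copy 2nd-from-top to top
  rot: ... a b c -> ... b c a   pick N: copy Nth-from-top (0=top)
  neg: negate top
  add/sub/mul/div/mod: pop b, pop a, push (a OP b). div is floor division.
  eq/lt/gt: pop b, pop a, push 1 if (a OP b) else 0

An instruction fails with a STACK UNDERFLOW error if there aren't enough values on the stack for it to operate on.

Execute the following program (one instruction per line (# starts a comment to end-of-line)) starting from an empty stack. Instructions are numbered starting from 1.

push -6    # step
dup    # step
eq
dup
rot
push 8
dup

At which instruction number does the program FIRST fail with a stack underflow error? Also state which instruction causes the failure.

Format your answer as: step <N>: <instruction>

Step 1 ('push -6'): stack = [-6], depth = 1
Step 2 ('dup'): stack = [-6, -6], depth = 2
Step 3 ('eq'): stack = [1], depth = 1
Step 4 ('dup'): stack = [1, 1], depth = 2
Step 5 ('rot'): needs 3 value(s) but depth is 2 — STACK UNDERFLOW

Answer: step 5: rot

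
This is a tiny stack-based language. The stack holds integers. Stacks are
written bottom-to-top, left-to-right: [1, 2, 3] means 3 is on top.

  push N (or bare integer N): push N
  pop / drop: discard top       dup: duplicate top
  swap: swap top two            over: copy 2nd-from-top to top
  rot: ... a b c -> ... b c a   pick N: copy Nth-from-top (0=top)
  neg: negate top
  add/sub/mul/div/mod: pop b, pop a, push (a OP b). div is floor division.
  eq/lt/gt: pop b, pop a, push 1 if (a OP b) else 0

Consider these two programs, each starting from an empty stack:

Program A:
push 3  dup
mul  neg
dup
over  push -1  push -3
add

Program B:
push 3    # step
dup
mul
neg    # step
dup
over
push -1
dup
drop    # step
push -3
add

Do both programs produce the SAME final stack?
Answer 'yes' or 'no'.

Program A trace:
  After 'push 3': [3]
  After 'dup': [3, 3]
  After 'mul': [9]
  After 'neg': [-9]
  After 'dup': [-9, -9]
  After 'over': [-9, -9, -9]
  After 'push -1': [-9, -9, -9, -1]
  After 'push -3': [-9, -9, -9, -1, -3]
  After 'add': [-9, -9, -9, -4]
Program A final stack: [-9, -9, -9, -4]

Program B trace:
  After 'push 3': [3]
  After 'dup': [3, 3]
  After 'mul': [9]
  After 'neg': [-9]
  After 'dup': [-9, -9]
  After 'over': [-9, -9, -9]
  After 'push -1': [-9, -9, -9, -1]
  After 'dup': [-9, -9, -9, -1, -1]
  After 'drop': [-9, -9, -9, -1]
  After 'push -3': [-9, -9, -9, -1, -3]
  After 'add': [-9, -9, -9, -4]
Program B final stack: [-9, -9, -9, -4]
Same: yes

Answer: yes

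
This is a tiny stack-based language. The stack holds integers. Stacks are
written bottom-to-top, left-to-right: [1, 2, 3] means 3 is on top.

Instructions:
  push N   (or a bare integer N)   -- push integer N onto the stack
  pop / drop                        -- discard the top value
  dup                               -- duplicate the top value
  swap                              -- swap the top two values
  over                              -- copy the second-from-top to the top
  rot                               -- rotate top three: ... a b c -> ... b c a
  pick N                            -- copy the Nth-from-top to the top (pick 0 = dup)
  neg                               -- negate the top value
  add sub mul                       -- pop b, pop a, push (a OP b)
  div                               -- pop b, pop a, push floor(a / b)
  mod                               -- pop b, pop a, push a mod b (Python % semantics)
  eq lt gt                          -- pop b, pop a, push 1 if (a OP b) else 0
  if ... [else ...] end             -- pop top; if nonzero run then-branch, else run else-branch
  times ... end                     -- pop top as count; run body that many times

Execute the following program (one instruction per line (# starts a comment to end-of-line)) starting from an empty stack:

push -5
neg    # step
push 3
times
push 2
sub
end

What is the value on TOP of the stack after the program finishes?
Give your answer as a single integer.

Answer: -1

Derivation:
After 'push -5': [-5]
After 'neg': [5]
After 'push 3': [5, 3]
After 'times': [5]
After 'push 2': [5, 2]
After 'sub': [3]
After 'push 2': [3, 2]
After 'sub': [1]
After 'push 2': [1, 2]
After 'sub': [-1]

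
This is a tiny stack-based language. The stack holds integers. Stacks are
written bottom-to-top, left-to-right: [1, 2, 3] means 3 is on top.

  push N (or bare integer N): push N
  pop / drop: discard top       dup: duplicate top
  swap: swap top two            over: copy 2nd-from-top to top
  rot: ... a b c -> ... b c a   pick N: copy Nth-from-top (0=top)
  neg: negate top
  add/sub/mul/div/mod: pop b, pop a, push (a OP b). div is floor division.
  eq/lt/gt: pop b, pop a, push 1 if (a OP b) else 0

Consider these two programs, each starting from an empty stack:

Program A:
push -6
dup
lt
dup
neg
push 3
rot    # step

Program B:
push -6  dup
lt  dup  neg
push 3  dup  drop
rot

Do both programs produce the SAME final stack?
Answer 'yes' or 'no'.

Answer: yes

Derivation:
Program A trace:
  After 'push -6': [-6]
  After 'dup': [-6, -6]
  After 'lt': [0]
  After 'dup': [0, 0]
  After 'neg': [0, 0]
  After 'push 3': [0, 0, 3]
  After 'rot': [0, 3, 0]
Program A final stack: [0, 3, 0]

Program B trace:
  After 'push -6': [-6]
  After 'dup': [-6, -6]
  After 'lt': [0]
  After 'dup': [0, 0]
  After 'neg': [0, 0]
  After 'push 3': [0, 0, 3]
  After 'dup': [0, 0, 3, 3]
  After 'drop': [0, 0, 3]
  After 'rot': [0, 3, 0]
Program B final stack: [0, 3, 0]
Same: yes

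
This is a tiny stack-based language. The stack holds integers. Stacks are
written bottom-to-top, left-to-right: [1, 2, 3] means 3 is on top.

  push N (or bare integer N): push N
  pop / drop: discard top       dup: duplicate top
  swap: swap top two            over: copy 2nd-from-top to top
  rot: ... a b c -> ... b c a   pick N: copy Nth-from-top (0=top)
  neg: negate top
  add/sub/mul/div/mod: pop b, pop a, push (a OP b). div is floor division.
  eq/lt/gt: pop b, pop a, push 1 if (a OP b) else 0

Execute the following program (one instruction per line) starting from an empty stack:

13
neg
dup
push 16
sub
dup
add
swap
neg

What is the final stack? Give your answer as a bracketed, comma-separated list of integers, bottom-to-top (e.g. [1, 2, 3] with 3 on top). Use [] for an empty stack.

Answer: [-58, 13]

Derivation:
After 'push 13': [13]
After 'neg': [-13]
After 'dup': [-13, -13]
After 'push 16': [-13, -13, 16]
After 'sub': [-13, -29]
After 'dup': [-13, -29, -29]
After 'add': [-13, -58]
After 'swap': [-58, -13]
After 'neg': [-58, 13]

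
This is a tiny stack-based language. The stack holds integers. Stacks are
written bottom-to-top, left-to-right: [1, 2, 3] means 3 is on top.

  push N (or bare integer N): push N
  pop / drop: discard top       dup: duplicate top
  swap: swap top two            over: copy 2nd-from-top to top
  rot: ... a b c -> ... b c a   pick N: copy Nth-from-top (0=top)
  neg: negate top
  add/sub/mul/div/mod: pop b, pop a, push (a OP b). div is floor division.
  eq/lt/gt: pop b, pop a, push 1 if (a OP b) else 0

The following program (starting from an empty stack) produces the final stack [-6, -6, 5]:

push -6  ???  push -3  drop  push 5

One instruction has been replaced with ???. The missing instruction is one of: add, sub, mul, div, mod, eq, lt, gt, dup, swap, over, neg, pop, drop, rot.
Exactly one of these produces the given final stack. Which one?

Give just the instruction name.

Answer: dup

Derivation:
Stack before ???: [-6]
Stack after ???:  [-6, -6]
The instruction that transforms [-6] -> [-6, -6] is: dup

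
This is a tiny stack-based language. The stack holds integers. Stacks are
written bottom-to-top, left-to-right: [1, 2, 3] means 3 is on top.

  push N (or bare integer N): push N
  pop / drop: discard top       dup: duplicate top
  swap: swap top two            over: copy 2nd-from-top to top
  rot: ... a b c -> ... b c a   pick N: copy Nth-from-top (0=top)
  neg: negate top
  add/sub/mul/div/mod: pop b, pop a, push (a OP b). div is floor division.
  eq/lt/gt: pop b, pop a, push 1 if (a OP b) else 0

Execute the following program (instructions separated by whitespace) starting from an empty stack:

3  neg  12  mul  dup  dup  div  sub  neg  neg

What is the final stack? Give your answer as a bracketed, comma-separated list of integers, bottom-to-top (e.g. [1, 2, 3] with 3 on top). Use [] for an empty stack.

Answer: [-37]

Derivation:
After 'push 3': [3]
After 'neg': [-3]
After 'push 12': [-3, 12]
After 'mul': [-36]
After 'dup': [-36, -36]
After 'dup': [-36, -36, -36]
After 'div': [-36, 1]
After 'sub': [-37]
After 'neg': [37]
After 'neg': [-37]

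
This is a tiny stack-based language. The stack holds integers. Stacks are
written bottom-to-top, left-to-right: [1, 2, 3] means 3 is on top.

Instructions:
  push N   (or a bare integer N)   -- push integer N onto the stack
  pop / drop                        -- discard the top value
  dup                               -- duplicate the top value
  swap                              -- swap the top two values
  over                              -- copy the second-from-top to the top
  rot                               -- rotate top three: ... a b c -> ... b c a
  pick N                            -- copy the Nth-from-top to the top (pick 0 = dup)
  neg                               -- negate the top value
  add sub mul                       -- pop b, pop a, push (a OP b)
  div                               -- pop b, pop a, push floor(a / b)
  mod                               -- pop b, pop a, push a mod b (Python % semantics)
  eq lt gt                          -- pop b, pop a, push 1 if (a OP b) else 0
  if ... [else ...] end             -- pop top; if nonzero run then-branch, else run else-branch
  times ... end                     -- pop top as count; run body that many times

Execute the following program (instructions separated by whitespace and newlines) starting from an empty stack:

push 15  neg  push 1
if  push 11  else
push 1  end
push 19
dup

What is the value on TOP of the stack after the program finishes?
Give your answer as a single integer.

Answer: 19

Derivation:
After 'push 15': [15]
After 'neg': [-15]
After 'push 1': [-15, 1]
After 'if': [-15]
After 'push 11': [-15, 11]
After 'push 19': [-15, 11, 19]
After 'dup': [-15, 11, 19, 19]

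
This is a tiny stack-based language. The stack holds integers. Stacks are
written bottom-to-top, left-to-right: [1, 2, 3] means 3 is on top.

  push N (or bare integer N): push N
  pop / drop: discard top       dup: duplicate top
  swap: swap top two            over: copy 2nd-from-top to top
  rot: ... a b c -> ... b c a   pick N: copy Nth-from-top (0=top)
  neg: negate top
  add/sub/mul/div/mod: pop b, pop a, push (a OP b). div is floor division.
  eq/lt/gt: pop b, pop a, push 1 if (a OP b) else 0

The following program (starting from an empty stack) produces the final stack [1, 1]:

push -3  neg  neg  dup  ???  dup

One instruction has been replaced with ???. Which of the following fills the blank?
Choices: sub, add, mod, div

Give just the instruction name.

Answer: div

Derivation:
Stack before ???: [-3, -3]
Stack after ???:  [1]
Checking each choice:
  sub: produces [0, 0]
  add: produces [-6, -6]
  mod: produces [0, 0]
  div: MATCH


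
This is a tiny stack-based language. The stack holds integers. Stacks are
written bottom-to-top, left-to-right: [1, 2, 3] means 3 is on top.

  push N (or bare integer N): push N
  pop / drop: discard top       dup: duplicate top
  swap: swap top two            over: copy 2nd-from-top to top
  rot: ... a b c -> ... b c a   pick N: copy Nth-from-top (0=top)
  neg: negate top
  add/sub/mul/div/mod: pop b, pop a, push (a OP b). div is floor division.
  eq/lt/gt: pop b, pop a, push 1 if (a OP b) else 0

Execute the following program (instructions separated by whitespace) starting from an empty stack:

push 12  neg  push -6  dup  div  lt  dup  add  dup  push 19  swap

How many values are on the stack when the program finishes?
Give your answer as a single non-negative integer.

Answer: 3

Derivation:
After 'push 12': stack = [12] (depth 1)
After 'neg': stack = [-12] (depth 1)
After 'push -6': stack = [-12, -6] (depth 2)
After 'dup': stack = [-12, -6, -6] (depth 3)
After 'div': stack = [-12, 1] (depth 2)
After 'lt': stack = [1] (depth 1)
After 'dup': stack = [1, 1] (depth 2)
After 'add': stack = [2] (depth 1)
After 'dup': stack = [2, 2] (depth 2)
After 'push 19': stack = [2, 2, 19] (depth 3)
After 'swap': stack = [2, 19, 2] (depth 3)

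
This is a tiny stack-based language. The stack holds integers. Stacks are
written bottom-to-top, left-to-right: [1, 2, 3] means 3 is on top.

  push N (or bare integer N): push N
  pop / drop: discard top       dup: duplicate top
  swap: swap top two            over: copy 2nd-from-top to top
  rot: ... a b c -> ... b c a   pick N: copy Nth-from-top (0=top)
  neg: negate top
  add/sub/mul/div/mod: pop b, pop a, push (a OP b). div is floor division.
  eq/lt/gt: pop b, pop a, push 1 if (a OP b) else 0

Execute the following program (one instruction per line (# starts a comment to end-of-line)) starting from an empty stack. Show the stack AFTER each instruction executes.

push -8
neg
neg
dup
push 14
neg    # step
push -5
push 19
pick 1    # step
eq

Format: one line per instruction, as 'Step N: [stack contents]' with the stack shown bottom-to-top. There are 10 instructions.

Step 1: [-8]
Step 2: [8]
Step 3: [-8]
Step 4: [-8, -8]
Step 5: [-8, -8, 14]
Step 6: [-8, -8, -14]
Step 7: [-8, -8, -14, -5]
Step 8: [-8, -8, -14, -5, 19]
Step 9: [-8, -8, -14, -5, 19, -5]
Step 10: [-8, -8, -14, -5, 0]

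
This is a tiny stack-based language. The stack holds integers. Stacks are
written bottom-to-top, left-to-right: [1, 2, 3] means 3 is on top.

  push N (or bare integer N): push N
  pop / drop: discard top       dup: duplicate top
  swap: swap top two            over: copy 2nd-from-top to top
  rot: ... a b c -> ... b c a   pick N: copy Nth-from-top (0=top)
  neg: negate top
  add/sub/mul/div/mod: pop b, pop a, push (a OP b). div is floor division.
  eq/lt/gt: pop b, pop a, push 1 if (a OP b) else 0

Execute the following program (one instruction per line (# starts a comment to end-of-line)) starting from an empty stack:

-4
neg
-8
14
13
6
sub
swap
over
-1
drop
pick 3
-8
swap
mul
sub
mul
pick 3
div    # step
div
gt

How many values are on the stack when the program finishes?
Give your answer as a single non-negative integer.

After 'push -4': stack = [-4] (depth 1)
After 'neg': stack = [4] (depth 1)
After 'push -8': stack = [4, -8] (depth 2)
After 'push 14': stack = [4, -8, 14] (depth 3)
After 'push 13': stack = [4, -8, 14, 13] (depth 4)
After 'push 6': stack = [4, -8, 14, 13, 6] (depth 5)
After 'sub': stack = [4, -8, 14, 7] (depth 4)
After 'swap': stack = [4, -8, 7, 14] (depth 4)
After 'over': stack = [4, -8, 7, 14, 7] (depth 5)
After 'push -1': stack = [4, -8, 7, 14, 7, -1] (depth 6)
  ...
After 'pick 3': stack = [4, -8, 7, 14, 7, -8] (depth 6)
After 'push -8': stack = [4, -8, 7, 14, 7, -8, -8] (depth 7)
After 'swap': stack = [4, -8, 7, 14, 7, -8, -8] (depth 7)
After 'mul': stack = [4, -8, 7, 14, 7, 64] (depth 6)
After 'sub': stack = [4, -8, 7, 14, -57] (depth 5)
After 'mul': stack = [4, -8, 7, -798] (depth 4)
After 'pick 3': stack = [4, -8, 7, -798, 4] (depth 5)
After 'div': stack = [4, -8, 7, -200] (depth 4)
After 'div': stack = [4, -8, -1] (depth 3)
After 'gt': stack = [4, 0] (depth 2)

Answer: 2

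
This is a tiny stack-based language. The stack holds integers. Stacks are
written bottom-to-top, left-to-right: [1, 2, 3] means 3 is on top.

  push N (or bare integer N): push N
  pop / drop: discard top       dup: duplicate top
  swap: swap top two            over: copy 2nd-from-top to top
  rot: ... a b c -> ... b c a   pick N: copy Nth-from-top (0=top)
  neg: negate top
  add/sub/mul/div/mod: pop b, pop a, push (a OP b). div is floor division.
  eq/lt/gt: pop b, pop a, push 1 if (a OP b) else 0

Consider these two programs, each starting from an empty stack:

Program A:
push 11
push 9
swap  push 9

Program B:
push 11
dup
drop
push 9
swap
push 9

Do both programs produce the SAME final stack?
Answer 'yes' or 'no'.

Program A trace:
  After 'push 11': [11]
  After 'push 9': [11, 9]
  After 'swap': [9, 11]
  After 'push 9': [9, 11, 9]
Program A final stack: [9, 11, 9]

Program B trace:
  After 'push 11': [11]
  After 'dup': [11, 11]
  After 'drop': [11]
  After 'push 9': [11, 9]
  After 'swap': [9, 11]
  After 'push 9': [9, 11, 9]
Program B final stack: [9, 11, 9]
Same: yes

Answer: yes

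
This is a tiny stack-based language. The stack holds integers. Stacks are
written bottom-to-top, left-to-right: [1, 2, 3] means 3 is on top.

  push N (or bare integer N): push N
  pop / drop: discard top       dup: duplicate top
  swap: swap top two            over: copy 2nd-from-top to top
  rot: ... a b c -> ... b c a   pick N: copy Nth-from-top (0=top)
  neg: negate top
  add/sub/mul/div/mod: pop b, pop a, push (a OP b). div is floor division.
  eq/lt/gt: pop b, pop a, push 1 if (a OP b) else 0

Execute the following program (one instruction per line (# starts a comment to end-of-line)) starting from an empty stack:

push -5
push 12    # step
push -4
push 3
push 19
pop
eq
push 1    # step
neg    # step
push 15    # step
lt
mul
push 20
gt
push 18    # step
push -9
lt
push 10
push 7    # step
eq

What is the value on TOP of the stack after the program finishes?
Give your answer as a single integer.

After 'push -5': [-5]
After 'push 12': [-5, 12]
After 'push -4': [-5, 12, -4]
After 'push 3': [-5, 12, -4, 3]
After 'push 19': [-5, 12, -4, 3, 19]
After 'pop': [-5, 12, -4, 3]
After 'eq': [-5, 12, 0]
After 'push 1': [-5, 12, 0, 1]
After 'neg': [-5, 12, 0, -1]
After 'push 15': [-5, 12, 0, -1, 15]
After 'lt': [-5, 12, 0, 1]
After 'mul': [-5, 12, 0]
After 'push 20': [-5, 12, 0, 20]
After 'gt': [-5, 12, 0]
After 'push 18': [-5, 12, 0, 18]
After 'push -9': [-5, 12, 0, 18, -9]
After 'lt': [-5, 12, 0, 0]
After 'push 10': [-5, 12, 0, 0, 10]
After 'push 7': [-5, 12, 0, 0, 10, 7]
After 'eq': [-5, 12, 0, 0, 0]

Answer: 0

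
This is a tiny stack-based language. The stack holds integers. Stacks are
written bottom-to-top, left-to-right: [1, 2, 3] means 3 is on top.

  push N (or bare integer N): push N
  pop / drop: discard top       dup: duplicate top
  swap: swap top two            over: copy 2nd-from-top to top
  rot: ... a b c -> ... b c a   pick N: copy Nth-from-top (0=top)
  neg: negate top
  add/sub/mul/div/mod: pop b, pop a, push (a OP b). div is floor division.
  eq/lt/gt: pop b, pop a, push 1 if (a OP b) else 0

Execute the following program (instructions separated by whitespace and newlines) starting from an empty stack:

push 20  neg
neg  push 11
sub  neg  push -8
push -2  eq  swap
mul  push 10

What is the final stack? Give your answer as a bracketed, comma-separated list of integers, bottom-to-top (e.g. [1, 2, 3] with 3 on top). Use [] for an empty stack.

After 'push 20': [20]
After 'neg': [-20]
After 'neg': [20]
After 'push 11': [20, 11]
After 'sub': [9]
After 'neg': [-9]
After 'push -8': [-9, -8]
After 'push -2': [-9, -8, -2]
After 'eq': [-9, 0]
After 'swap': [0, -9]
After 'mul': [0]
After 'push 10': [0, 10]

Answer: [0, 10]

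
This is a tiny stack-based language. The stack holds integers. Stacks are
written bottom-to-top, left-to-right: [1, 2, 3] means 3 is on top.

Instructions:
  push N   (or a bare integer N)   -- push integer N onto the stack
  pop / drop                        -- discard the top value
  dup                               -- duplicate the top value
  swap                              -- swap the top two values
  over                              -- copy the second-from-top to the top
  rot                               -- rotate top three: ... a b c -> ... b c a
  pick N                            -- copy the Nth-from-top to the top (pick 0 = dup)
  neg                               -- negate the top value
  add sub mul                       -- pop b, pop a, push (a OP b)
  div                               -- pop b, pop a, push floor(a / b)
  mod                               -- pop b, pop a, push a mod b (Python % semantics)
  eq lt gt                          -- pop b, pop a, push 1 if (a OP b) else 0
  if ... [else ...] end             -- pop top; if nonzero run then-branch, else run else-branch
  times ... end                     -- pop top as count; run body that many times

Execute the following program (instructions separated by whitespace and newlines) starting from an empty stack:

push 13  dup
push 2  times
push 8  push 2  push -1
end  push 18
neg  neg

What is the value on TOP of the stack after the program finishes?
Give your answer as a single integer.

After 'push 13': [13]
After 'dup': [13, 13]
After 'push 2': [13, 13, 2]
After 'times': [13, 13]
After 'push 8': [13, 13, 8]
After 'push 2': [13, 13, 8, 2]
After 'push -1': [13, 13, 8, 2, -1]
After 'push 8': [13, 13, 8, 2, -1, 8]
After 'push 2': [13, 13, 8, 2, -1, 8, 2]
After 'push -1': [13, 13, 8, 2, -1, 8, 2, -1]
After 'push 18': [13, 13, 8, 2, -1, 8, 2, -1, 18]
After 'neg': [13, 13, 8, 2, -1, 8, 2, -1, -18]
After 'neg': [13, 13, 8, 2, -1, 8, 2, -1, 18]

Answer: 18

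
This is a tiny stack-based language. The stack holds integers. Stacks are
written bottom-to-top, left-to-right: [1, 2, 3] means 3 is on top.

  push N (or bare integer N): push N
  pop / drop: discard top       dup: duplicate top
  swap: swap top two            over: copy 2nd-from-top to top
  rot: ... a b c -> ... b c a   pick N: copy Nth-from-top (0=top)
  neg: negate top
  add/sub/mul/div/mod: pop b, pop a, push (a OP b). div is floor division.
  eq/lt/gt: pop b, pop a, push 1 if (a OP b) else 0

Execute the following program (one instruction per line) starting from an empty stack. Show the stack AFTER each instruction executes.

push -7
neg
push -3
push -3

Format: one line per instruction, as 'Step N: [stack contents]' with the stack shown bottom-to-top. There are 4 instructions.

Step 1: [-7]
Step 2: [7]
Step 3: [7, -3]
Step 4: [7, -3, -3]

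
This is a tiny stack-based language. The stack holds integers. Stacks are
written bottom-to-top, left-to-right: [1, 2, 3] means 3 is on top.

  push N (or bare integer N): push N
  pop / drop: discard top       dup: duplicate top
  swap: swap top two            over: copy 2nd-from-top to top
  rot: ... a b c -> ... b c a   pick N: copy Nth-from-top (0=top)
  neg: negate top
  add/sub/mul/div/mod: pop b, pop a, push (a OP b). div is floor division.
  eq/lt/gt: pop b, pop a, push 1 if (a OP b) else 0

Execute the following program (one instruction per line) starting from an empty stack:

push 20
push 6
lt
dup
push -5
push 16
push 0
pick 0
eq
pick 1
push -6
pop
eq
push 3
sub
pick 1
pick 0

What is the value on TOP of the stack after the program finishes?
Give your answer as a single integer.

Answer: 16

Derivation:
After 'push 20': [20]
After 'push 6': [20, 6]
After 'lt': [0]
After 'dup': [0, 0]
After 'push -5': [0, 0, -5]
After 'push 16': [0, 0, -5, 16]
After 'push 0': [0, 0, -5, 16, 0]
After 'pick 0': [0, 0, -5, 16, 0, 0]
After 'eq': [0, 0, -5, 16, 1]
After 'pick 1': [0, 0, -5, 16, 1, 16]
After 'push -6': [0, 0, -5, 16, 1, 16, -6]
After 'pop': [0, 0, -5, 16, 1, 16]
After 'eq': [0, 0, -5, 16, 0]
After 'push 3': [0, 0, -5, 16, 0, 3]
After 'sub': [0, 0, -5, 16, -3]
After 'pick 1': [0, 0, -5, 16, -3, 16]
After 'pick 0': [0, 0, -5, 16, -3, 16, 16]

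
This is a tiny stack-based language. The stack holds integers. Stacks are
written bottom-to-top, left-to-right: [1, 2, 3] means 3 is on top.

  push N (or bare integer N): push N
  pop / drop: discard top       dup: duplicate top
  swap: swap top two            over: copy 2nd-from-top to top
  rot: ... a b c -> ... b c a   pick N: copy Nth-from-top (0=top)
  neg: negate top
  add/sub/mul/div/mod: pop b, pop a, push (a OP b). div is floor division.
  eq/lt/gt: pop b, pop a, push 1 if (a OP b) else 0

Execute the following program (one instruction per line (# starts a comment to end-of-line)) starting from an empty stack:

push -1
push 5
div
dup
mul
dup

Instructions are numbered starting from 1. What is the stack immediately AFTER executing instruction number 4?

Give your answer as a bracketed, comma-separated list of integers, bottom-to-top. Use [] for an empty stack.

Step 1 ('push -1'): [-1]
Step 2 ('push 5'): [-1, 5]
Step 3 ('div'): [-1]
Step 4 ('dup'): [-1, -1]

Answer: [-1, -1]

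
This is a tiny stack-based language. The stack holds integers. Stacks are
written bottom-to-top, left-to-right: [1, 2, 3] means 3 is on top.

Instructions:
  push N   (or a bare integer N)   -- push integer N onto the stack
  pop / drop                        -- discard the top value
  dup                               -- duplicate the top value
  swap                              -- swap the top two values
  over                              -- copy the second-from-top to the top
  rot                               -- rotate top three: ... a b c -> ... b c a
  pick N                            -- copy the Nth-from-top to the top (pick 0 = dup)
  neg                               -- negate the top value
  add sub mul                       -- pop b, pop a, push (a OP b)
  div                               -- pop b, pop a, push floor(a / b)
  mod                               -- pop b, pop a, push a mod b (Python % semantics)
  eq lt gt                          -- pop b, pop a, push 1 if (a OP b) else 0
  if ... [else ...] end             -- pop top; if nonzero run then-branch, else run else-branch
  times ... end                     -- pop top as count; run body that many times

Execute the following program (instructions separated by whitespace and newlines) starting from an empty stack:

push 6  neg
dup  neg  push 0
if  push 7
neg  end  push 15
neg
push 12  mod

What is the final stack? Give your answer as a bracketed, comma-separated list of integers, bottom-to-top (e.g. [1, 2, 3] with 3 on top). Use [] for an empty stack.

After 'push 6': [6]
After 'neg': [-6]
After 'dup': [-6, -6]
After 'neg': [-6, 6]
After 'push 0': [-6, 6, 0]
After 'if': [-6, 6]
After 'push 15': [-6, 6, 15]
After 'neg': [-6, 6, -15]
After 'push 12': [-6, 6, -15, 12]
After 'mod': [-6, 6, 9]

Answer: [-6, 6, 9]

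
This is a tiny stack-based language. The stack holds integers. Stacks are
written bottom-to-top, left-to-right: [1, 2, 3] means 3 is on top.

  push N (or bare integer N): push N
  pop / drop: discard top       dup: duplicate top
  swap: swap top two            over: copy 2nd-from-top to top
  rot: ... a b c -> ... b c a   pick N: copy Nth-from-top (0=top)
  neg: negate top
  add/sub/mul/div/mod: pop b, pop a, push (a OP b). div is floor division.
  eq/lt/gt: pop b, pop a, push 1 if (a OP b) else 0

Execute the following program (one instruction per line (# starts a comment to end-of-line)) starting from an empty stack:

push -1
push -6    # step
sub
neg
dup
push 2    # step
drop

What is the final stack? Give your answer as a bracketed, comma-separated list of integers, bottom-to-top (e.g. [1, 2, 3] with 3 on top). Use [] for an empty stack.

After 'push -1': [-1]
After 'push -6': [-1, -6]
After 'sub': [5]
After 'neg': [-5]
After 'dup': [-5, -5]
After 'push 2': [-5, -5, 2]
After 'drop': [-5, -5]

Answer: [-5, -5]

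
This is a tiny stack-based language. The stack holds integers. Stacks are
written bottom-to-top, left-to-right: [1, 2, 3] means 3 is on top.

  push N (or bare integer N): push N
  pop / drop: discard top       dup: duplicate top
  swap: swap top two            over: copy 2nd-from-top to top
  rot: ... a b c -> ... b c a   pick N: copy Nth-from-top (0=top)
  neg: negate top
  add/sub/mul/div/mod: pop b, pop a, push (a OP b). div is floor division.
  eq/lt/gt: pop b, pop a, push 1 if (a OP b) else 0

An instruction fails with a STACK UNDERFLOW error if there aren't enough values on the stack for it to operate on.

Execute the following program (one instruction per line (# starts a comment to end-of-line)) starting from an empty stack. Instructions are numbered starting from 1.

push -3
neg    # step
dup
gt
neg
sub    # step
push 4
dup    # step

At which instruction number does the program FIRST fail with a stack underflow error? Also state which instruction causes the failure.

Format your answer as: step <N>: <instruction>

Answer: step 6: sub

Derivation:
Step 1 ('push -3'): stack = [-3], depth = 1
Step 2 ('neg'): stack = [3], depth = 1
Step 3 ('dup'): stack = [3, 3], depth = 2
Step 4 ('gt'): stack = [0], depth = 1
Step 5 ('neg'): stack = [0], depth = 1
Step 6 ('sub'): needs 2 value(s) but depth is 1 — STACK UNDERFLOW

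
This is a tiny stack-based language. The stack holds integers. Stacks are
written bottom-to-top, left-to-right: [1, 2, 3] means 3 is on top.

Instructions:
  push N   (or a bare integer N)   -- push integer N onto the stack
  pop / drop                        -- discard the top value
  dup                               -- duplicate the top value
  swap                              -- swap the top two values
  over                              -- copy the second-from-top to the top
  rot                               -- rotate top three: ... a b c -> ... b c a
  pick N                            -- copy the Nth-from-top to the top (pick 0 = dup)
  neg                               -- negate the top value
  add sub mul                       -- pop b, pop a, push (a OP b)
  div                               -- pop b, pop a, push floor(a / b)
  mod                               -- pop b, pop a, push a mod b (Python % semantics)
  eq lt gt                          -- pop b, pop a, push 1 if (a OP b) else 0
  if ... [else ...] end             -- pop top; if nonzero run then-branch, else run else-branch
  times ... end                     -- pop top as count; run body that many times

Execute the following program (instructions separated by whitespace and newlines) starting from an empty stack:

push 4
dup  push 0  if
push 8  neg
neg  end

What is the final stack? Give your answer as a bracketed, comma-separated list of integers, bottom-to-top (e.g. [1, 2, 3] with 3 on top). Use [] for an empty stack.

After 'push 4': [4]
After 'dup': [4, 4]
After 'push 0': [4, 4, 0]
After 'if': [4, 4]

Answer: [4, 4]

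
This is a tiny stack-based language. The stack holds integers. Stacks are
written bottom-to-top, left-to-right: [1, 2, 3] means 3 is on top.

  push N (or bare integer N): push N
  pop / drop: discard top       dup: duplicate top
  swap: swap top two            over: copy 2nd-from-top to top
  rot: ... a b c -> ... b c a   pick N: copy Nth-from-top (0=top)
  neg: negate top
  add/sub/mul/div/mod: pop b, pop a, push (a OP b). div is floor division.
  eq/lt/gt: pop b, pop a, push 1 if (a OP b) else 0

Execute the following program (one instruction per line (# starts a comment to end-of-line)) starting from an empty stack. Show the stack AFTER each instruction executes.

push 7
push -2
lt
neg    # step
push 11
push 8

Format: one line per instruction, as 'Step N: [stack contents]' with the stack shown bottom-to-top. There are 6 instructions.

Step 1: [7]
Step 2: [7, -2]
Step 3: [0]
Step 4: [0]
Step 5: [0, 11]
Step 6: [0, 11, 8]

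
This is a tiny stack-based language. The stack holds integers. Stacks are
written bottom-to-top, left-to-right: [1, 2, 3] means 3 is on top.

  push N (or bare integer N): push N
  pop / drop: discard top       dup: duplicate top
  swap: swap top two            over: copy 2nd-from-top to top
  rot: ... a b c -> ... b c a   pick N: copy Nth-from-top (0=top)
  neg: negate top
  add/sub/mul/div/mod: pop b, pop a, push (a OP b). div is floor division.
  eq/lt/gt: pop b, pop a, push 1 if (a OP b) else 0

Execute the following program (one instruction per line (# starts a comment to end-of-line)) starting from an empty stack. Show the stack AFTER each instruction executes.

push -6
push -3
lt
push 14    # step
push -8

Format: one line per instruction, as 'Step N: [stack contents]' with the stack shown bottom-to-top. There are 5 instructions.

Step 1: [-6]
Step 2: [-6, -3]
Step 3: [1]
Step 4: [1, 14]
Step 5: [1, 14, -8]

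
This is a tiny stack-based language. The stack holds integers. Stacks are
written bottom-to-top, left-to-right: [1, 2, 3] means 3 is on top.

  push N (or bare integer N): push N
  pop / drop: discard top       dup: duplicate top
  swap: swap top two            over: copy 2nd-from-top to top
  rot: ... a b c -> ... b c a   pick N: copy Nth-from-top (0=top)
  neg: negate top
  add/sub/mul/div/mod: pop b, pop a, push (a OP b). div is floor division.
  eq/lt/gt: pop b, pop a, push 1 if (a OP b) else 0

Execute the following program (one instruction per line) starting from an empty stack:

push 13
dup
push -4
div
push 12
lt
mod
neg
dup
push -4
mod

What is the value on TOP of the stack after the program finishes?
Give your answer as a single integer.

After 'push 13': [13]
After 'dup': [13, 13]
After 'push -4': [13, 13, -4]
After 'div': [13, -4]
After 'push 12': [13, -4, 12]
After 'lt': [13, 1]
After 'mod': [0]
After 'neg': [0]
After 'dup': [0, 0]
After 'push -4': [0, 0, -4]
After 'mod': [0, 0]

Answer: 0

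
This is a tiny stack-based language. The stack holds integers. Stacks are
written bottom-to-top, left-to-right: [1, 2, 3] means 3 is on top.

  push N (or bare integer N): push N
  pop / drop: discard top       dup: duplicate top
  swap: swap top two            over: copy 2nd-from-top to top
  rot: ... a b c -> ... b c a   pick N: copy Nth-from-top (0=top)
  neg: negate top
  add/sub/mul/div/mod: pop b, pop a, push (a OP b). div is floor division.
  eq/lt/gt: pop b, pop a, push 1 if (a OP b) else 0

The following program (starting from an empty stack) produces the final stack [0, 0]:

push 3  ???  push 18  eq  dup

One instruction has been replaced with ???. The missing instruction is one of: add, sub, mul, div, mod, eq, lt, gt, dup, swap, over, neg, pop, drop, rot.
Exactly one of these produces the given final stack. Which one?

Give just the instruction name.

Answer: neg

Derivation:
Stack before ???: [3]
Stack after ???:  [-3]
The instruction that transforms [3] -> [-3] is: neg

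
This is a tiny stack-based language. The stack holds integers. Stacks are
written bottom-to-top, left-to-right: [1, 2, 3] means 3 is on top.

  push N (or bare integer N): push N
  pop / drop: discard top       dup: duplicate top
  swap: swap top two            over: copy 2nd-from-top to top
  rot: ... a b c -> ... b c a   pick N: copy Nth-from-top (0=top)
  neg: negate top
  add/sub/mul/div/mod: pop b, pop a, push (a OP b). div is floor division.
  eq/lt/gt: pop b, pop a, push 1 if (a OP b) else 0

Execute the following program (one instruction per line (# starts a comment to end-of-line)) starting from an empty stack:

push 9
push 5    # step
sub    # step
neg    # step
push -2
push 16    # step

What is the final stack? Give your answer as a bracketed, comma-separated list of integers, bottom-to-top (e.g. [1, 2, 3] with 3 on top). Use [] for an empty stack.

Answer: [-4, -2, 16]

Derivation:
After 'push 9': [9]
After 'push 5': [9, 5]
After 'sub': [4]
After 'neg': [-4]
After 'push -2': [-4, -2]
After 'push 16': [-4, -2, 16]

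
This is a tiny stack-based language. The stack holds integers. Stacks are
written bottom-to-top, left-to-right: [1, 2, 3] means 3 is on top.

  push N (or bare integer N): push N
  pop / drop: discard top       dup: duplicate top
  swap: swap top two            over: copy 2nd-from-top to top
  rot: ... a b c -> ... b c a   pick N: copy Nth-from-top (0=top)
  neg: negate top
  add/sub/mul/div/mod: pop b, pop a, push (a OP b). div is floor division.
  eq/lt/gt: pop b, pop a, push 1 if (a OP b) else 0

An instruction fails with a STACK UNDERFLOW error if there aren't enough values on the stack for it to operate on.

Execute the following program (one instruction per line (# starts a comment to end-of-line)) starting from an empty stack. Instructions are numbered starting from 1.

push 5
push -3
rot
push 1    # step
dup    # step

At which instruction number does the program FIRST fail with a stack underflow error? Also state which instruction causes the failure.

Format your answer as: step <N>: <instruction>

Step 1 ('push 5'): stack = [5], depth = 1
Step 2 ('push -3'): stack = [5, -3], depth = 2
Step 3 ('rot'): needs 3 value(s) but depth is 2 — STACK UNDERFLOW

Answer: step 3: rot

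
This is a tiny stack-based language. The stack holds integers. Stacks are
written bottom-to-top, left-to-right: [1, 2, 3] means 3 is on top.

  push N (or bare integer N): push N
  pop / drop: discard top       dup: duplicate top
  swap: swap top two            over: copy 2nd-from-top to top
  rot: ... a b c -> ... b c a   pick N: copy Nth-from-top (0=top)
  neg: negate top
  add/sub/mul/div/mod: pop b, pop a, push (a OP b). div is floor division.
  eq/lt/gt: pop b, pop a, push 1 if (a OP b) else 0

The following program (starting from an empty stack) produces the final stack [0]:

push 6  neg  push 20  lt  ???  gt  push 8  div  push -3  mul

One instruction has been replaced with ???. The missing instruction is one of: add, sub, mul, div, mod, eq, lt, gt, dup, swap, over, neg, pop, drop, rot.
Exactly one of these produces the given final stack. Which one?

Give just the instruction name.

Stack before ???: [1]
Stack after ???:  [1, 1]
The instruction that transforms [1] -> [1, 1] is: dup

Answer: dup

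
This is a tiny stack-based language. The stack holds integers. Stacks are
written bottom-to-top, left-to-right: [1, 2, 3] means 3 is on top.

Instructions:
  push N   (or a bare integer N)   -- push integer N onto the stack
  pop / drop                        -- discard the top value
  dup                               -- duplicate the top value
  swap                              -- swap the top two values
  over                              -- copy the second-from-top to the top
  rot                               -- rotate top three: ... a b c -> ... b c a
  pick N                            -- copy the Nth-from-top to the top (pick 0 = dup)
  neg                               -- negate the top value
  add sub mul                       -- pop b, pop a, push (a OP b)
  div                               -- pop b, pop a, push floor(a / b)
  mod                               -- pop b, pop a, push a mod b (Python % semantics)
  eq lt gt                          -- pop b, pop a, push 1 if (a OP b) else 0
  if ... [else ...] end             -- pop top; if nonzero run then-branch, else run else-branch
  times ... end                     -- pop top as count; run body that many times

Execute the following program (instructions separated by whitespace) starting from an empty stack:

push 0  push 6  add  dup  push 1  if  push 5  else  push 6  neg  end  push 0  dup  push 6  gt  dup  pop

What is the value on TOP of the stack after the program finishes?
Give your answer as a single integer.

Answer: 0

Derivation:
After 'push 0': [0]
After 'push 6': [0, 6]
After 'add': [6]
After 'dup': [6, 6]
After 'push 1': [6, 6, 1]
After 'if': [6, 6]
After 'push 5': [6, 6, 5]
After 'push 0': [6, 6, 5, 0]
After 'dup': [6, 6, 5, 0, 0]
After 'push 6': [6, 6, 5, 0, 0, 6]
After 'gt': [6, 6, 5, 0, 0]
After 'dup': [6, 6, 5, 0, 0, 0]
After 'pop': [6, 6, 5, 0, 0]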